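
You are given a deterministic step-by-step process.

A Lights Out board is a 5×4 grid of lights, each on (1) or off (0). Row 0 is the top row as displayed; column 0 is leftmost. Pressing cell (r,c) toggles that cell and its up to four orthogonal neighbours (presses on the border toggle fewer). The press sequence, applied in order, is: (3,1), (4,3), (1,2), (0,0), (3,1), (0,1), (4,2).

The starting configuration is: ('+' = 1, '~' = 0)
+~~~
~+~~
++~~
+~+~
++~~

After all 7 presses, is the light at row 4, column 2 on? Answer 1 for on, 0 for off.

0

k=0  +~~~
~+~~
++~~
+~+~
++~~
k=1  +~~~
~+~~
+~~~
~+~~
+~~~
k=2  +~~~
~+~~
+~~~
~+~+
+~++
k=3  +~+~
~~++
+~+~
~+~+
+~++
k=4  ~++~
+~++
+~+~
~+~+
+~++
k=5  ~++~
+~++
+++~
+~++
++++
k=6  +~~~
++++
+++~
+~++
++++
k=7  +~~~
++++
+++~
+~~+
+~~~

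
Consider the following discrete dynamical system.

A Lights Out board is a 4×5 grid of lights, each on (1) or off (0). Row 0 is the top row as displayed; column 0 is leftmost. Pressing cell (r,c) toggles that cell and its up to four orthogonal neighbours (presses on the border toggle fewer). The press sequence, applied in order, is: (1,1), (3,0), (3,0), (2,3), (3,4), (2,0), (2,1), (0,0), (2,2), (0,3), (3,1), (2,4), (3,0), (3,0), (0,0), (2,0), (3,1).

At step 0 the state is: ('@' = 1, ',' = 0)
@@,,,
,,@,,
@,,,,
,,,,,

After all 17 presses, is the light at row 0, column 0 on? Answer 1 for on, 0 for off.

t=0: @@,,,
,,@,,
@,,,,
,,,,,
t=1: @,,,,
@@,,,
@@,,,
,,,,,
t=2: @,,,,
@@,,,
,@,,,
@@,,,
t=3: @,,,,
@@,,,
@@,,,
,,,,,
t=4: @,,,,
@@,@,
@@@@@
,,,@,
t=5: @,,,,
@@,@,
@@@@,
,,,,@
t=6: @,,,,
,@,@,
,,@@,
@,,,@
t=7: @,,,,
,,,@,
@@,@,
@@,,@
t=8: ,@,,,
@,,@,
@@,@,
@@,,@
t=9: ,@,,,
@,@@,
@,@,,
@@@,@
t=10: ,@@@@
@,@,,
@,@,,
@@@,@
t=11: ,@@@@
@,@,,
@@@,,
,,,,@
t=12: ,@@@@
@,@,@
@@@@@
,,,,,
t=13: ,@@@@
@,@,@
,@@@@
@@,,,
t=14: ,@@@@
@,@,@
@@@@@
,,,,,
t=15: @,@@@
,,@,@
@@@@@
,,,,,
t=16: @,@@@
@,@,@
,,@@@
@,,,,
t=17: @,@@@
@,@,@
,@@@@
,@@,,

1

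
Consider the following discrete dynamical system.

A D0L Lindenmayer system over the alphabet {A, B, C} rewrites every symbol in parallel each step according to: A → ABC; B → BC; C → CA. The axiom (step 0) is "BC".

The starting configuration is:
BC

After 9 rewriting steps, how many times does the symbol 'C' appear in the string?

k=0  BC
k=1  BCCA
k=2  BCCACAABC
k=3  BCCACAABCCAABCABCBCCA
k=4  BCCACAABCCAABCABCBCCACAABCABCBCCAABCBCCABCCACAABC
k=5  BCCACAABCCAABCABCBCCACAABCABCBCCAABCBCCABCCACAABCCAABCABCBCCAABCBCCABCCACAABCABCBCCABCCACAABCBCCACAABCCAABCABCBCCA
k=6  BCCACAABCCAABCABCBCCACAABCABCBCCAABCBCCABCCACAABCCAABCABCB…BCABCBCCABCCACAABCCAABCABCBCCACAABCABCBCCAABCBCCABCCACAABC  (len 265)
k=7  BCCACAABCCAABCABCBCCACAABCABCBCCAABCBCCABCCACAABCCAABCABCB…CBCCAABCBCCABCCACAABCABCBCCABCCACAABCBCCACAABCCAABCABCBCCA  (len 616)
k=8  BCCACAABCCAABCABCBCCACAABCABCBCCAABCBCCABCCACAABCCAABCABCB…BCABCBCCABCCACAABCCAABCABCBCCACAABCABCBCCAABCBCCABCCACAABC  (len 1432)
k=9  BCCACAABCCAABCABCBCCACAABCABCBCCAABCBCCABCCACAABCCAABCABCB…CBCCAABCBCCABCCACAABCABCBCCABCCACAABCBCCACAABCCAABCABCBCCA  (len 3329)

1432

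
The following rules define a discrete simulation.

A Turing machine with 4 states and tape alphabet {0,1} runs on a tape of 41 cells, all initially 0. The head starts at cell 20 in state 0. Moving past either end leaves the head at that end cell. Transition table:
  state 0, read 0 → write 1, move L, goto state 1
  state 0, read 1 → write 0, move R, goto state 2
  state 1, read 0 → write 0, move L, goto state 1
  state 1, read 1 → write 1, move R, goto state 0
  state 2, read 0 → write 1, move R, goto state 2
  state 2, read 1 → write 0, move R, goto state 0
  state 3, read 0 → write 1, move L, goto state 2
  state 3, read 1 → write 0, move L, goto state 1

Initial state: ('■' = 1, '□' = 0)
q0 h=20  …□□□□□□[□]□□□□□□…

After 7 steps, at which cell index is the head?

t=0: q0 h=20  …□□□□□□[□]□□□□□□…
t=1: q1 h=19  …□□□□□□[□]■□□□□□…
t=2: q1 h=18  …□□□□□□[□]□■□□□□…
t=3: q1 h=17  …□□□□□□[□]□□■□□□…
t=4: q1 h=16  …□□□□□□[□]□□□■□□…
t=5: q1 h=15  …□□□□□□[□]□□□□■□…
t=6: q1 h=14  …□□□□□□[□]□□□□□■…
t=7: q1 h=13  …□□□□□□[□]□□□□□□…

13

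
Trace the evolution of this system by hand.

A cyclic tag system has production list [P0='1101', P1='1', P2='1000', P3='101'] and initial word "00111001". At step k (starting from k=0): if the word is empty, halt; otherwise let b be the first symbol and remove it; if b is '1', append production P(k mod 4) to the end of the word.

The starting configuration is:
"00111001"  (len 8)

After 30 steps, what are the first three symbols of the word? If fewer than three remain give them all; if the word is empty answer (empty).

100

t=0: "00111001"  (len 8)
t=1: "0111001"  (len 7)
t=2: "111001"  (len 6)
t=3: "110011000"  (len 9)
t=4: "10011000101"  (len 11)
t=5: "00110001011101"  (len 14)
t=6: "0110001011101"  (len 13)
t=7: "110001011101"  (len 12)
t=8: "10001011101101"  (len 14)
t=9: "00010111011011101"  (len 17)
t=10: "0010111011011101"  (len 16)
t=11: "010111011011101"  (len 15)
t=12: "10111011011101"  (len 14)
t=13: "01110110111011101"  (len 17)
t=14: "1110110111011101"  (len 16)
t=15: "1101101110111011000"  (len 19)
t=16: "101101110111011000101"  (len 21)
t=17: "011011101110110001011101"  (len 24)
t=18: "11011101110110001011101"  (len 23)
t=19: "10111011101100010111011000"  (len 26)
t=20: "0111011101100010111011000101"  (len 28)
t=21: "111011101100010111011000101"  (len 27)
t=22: "110111011000101110110001011"  (len 27)
t=23: "101110110001011101100010111000"  (len 30)
t=24: "01110110001011101100010111000101"  (len 32)
t=25: "1110110001011101100010111000101"  (len 31)
t=26: "1101100010111011000101110001011"  (len 31)
t=27: "1011000101110110001011100010111000"  (len 34)
t=28: "011000101110110001011100010111000101"  (len 36)
t=29: "11000101110110001011100010111000101"  (len 35)
t=30: "10001011101100010111000101110001011"  (len 35)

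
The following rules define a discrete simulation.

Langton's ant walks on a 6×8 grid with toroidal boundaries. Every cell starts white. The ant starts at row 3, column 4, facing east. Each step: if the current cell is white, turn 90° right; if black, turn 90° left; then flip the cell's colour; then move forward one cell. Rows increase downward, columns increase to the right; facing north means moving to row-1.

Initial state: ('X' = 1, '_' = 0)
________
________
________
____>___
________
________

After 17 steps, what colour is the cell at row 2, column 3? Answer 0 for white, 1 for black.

[0] ________
________
________
____>___
________
________
[1] ________
________
________
____X___
____v___
________
[2] ________
________
________
____X___
___<X___
________
[3] ________
________
________
___^X___
___XX___
________
[4] ________
________
________
___X>___
___XX___
________
[5] ________
________
____^___
___X____
___XX___
________
[6] ________
________
____X>__
___X____
___XX___
________
[7] ________
________
____XX__
___X_v__
___XX___
________
[8] ________
________
____XX__
___X<X__
___XX___
________
[9] ________
________
____^X__
___XXX__
___XX___
________
[10] ________
________
___<_X__
___XXX__
___XX___
________
[11] ________
___^____
___X_X__
___XXX__
___XX___
________
[12] ________
___X>___
___X_X__
___XXX__
___XX___
________
[13] ________
___XX___
___XvX__
___XXX__
___XX___
________
[14] ________
___XX___
___<XX__
___XXX__
___XX___
________
[15] ________
___XX___
____XX__
___vXX__
___XX___
________
[16] ________
___XX___
____XX__
____>X__
___XX___
________
[17] ________
___XX___
____^X__
_____X__
___XX___
________

0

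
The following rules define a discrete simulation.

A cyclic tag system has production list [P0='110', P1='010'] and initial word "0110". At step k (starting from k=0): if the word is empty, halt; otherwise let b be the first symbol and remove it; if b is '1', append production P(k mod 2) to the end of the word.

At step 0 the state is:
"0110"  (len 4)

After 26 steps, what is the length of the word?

step 0: "0110"  (len 4)
step 1: "110"  (len 3)
step 2: "10010"  (len 5)
step 3: "0010110"  (len 7)
step 4: "010110"  (len 6)
step 5: "10110"  (len 5)
step 6: "0110010"  (len 7)
step 7: "110010"  (len 6)
step 8: "10010010"  (len 8)
step 9: "0010010110"  (len 10)
step 10: "010010110"  (len 9)
step 11: "10010110"  (len 8)
step 12: "0010110010"  (len 10)
step 13: "010110010"  (len 9)
step 14: "10110010"  (len 8)
step 15: "0110010110"  (len 10)
step 16: "110010110"  (len 9)
step 17: "10010110110"  (len 11)
step 18: "0010110110010"  (len 13)
step 19: "010110110010"  (len 12)
step 20: "10110110010"  (len 11)
step 21: "0110110010110"  (len 13)
step 22: "110110010110"  (len 12)
step 23: "10110010110110"  (len 14)
step 24: "0110010110110010"  (len 16)
step 25: "110010110110010"  (len 15)
step 26: "10010110110010010"  (len 17)

17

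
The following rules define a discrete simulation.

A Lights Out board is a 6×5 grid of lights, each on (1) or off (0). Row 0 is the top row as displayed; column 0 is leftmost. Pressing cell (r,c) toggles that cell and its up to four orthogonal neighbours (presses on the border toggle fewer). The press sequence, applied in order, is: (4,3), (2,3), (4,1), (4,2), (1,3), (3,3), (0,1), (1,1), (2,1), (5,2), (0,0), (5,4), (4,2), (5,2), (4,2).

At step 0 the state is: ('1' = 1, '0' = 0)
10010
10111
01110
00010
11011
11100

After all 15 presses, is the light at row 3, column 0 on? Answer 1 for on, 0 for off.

0

k=0  10010
10111
01110
00010
11011
11100
k=1  10010
10111
01110
00000
11100
11110
k=2  10010
10101
01001
00010
11100
11110
k=3  10010
10101
01001
01010
00000
10110
k=4  10010
10101
01001
01110
01110
10010
k=5  10000
10010
01011
01110
01110
10010
k=6  10000
10010
01001
01001
01100
10010
k=7  01100
11010
01001
01001
01100
10010
k=8  00100
00110
00001
01001
01100
10010
k=9  00100
01110
11101
00001
01100
10010
k=10  00100
01110
11101
00001
01000
11100
k=11  11100
11110
11101
00001
01000
11100
k=12  11100
11110
11101
00001
01001
11111
k=13  11100
11110
11101
00101
00111
11011
k=14  11100
11110
11101
00101
00011
10101
k=15  11100
11110
11101
00001
01101
10001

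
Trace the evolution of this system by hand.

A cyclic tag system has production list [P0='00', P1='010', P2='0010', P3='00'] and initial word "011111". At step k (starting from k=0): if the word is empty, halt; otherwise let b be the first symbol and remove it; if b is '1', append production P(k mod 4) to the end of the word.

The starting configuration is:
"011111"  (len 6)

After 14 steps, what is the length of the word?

gen 0: "011111"  (len 6)
gen 1: "11111"  (len 5)
gen 2: "1111010"  (len 7)
gen 3: "1110100010"  (len 10)
gen 4: "11010001000"  (len 11)
gen 5: "101000100000"  (len 12)
gen 6: "01000100000010"  (len 14)
gen 7: "1000100000010"  (len 13)
gen 8: "00010000001000"  (len 14)
gen 9: "0010000001000"  (len 13)
gen 10: "010000001000"  (len 12)
gen 11: "10000001000"  (len 11)
gen 12: "000000100000"  (len 12)
gen 13: "00000100000"  (len 11)
gen 14: "0000100000"  (len 10)

10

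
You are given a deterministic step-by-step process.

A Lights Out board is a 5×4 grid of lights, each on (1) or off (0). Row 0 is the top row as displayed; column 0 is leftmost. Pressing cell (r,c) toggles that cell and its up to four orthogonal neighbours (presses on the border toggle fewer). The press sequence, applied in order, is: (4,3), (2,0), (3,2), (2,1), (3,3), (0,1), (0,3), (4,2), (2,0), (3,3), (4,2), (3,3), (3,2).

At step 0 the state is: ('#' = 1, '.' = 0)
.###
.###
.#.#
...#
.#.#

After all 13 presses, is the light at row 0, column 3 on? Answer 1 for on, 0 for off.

0

gen 0: .###
.###
.#.#
...#
.#.#
gen 1: .###
.###
.#.#
....
.##.
gen 2: .###
####
#..#
#...
.##.
gen 3: .###
####
#.##
####
.#..
gen 4: .###
#.##
.#.#
#.##
.#..
gen 5: .###
#.##
.#..
#...
.#.#
gen 6: #..#
####
.#..
#...
.#.#
gen 7: #.#.
###.
.#..
#...
.#.#
gen 8: #.#.
###.
.#..
#.#.
..#.
gen 9: #.#.
.##.
#...
..#.
..#.
gen 10: #.#.
.##.
#..#
...#
..##
gen 11: #.#.
.##.
#..#
..##
.#..
gen 12: #.#.
.##.
#...
....
.#.#
gen 13: #.#.
.##.
#.#.
.###
.###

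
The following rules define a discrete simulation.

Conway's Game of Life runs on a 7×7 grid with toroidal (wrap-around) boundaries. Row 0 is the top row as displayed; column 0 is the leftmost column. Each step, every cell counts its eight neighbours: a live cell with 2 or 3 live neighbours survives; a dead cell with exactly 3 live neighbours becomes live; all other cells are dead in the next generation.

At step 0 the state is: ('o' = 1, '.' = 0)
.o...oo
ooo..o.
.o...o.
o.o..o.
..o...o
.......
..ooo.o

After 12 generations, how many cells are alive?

5

gen 0: .o...oo
ooo..o.
.o...o.
o.o..o.
..o...o
.......
..ooo.o
gen 1: .......
..o.oo.
....oo.
o.o..o.
.o....o
..o..o.
o.ooo.o
gen 2: .oo...o
...ooo.
.o.....
oo..oo.
ooo..oo
..o.oo.
.oooooo
gen 3: .o....o
oo.ooo.
oooo..o
....oo.
..o....
.......
......o
gen 4: .oo.o.o
...ooo.
.......
o...ooo
.......
.......
o......
gen 5: ooo.o.o
..oooo.
...o...
.....oo
.....oo
.......
oo.....
gen 6: ....o.o
o....oo
..oo..o
....ooo
.....oo
o.....o
..o...o
gen 7: .......
o..oo..
...o...
o..oo..
....o..
o......
......o
gen 8: .......
...oo..
..o....
...oo..
...oo..
.......
.......
gen 9: .......
...o...
..o....
..o.o..
...oo..
.......
.......
gen 10: .......
.......
..o....
..o.o..
...oo..
.......
.......
gen 11: .......
.......
...o...
..o.o..
...oo..
.......
.......
gen 12: .......
.......
...o...
..o.o..
...oo..
.......
.......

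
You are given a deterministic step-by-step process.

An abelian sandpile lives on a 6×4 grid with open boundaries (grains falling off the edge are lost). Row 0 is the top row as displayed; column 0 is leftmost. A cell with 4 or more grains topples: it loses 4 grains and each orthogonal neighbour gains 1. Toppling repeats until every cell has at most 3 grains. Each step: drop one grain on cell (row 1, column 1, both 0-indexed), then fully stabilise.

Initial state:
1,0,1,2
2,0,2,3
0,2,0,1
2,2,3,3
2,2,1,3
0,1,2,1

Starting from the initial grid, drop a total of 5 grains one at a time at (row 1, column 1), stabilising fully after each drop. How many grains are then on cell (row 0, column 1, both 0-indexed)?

gen 0: 1,0,1,2
2,0,2,3
0,2,0,1
2,2,3,3
2,2,1,3
0,1,2,1
gen 1: 1,0,1,2
2,1,2,3
0,2,0,1
2,2,3,3
2,2,1,3
0,1,2,1
gen 2: 1,0,1,2
2,2,2,3
0,2,0,1
2,2,3,3
2,2,1,3
0,1,2,1
gen 3: 1,0,1,2
2,3,2,3
0,2,0,1
2,2,3,3
2,2,1,3
0,1,2,1
gen 4: 1,1,1,2
3,0,3,3
0,3,0,1
2,2,3,3
2,2,1,3
0,1,2,1
gen 5: 1,1,1,2
3,1,3,3
0,3,0,1
2,2,3,3
2,2,1,3
0,1,2,1

1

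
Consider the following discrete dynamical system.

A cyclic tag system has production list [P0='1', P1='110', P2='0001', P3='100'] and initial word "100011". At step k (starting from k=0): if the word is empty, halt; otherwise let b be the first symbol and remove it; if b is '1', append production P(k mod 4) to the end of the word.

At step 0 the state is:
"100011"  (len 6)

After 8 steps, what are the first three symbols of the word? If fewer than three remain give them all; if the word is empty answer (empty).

k=0  "100011"  (len 6)
k=1  "000111"  (len 6)
k=2  "00111"  (len 5)
k=3  "0111"  (len 4)
k=4  "111"  (len 3)
k=5  "111"  (len 3)
k=6  "11110"  (len 5)
k=7  "11100001"  (len 8)
k=8  "1100001100"  (len 10)

110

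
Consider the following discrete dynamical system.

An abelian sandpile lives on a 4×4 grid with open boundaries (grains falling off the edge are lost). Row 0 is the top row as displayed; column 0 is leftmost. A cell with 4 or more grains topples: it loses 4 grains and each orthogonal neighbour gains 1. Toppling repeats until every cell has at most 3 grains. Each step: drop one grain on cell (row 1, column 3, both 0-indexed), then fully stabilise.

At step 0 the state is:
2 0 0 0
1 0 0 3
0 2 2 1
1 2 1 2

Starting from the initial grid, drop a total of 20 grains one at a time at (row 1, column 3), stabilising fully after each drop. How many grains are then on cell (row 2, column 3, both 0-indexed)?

1

gen 0: 2 0 0 0
1 0 0 3
0 2 2 1
1 2 1 2
gen 1: 2 0 0 1
1 0 1 0
0 2 2 2
1 2 1 2
gen 2: 2 0 0 1
1 0 1 1
0 2 2 2
1 2 1 2
gen 3: 2 0 0 1
1 0 1 2
0 2 2 2
1 2 1 2
gen 4: 2 0 0 1
1 0 1 3
0 2 2 2
1 2 1 2
gen 5: 2 0 0 2
1 0 2 0
0 2 2 3
1 2 1 2
gen 6: 2 0 0 2
1 0 2 1
0 2 2 3
1 2 1 2
gen 7: 2 0 0 2
1 0 2 2
0 2 2 3
1 2 1 2
gen 8: 2 0 0 2
1 0 2 3
0 2 2 3
1 2 1 2
gen 9: 2 0 0 3
1 0 3 1
0 2 3 0
1 2 1 3
gen 10: 2 0 0 3
1 0 3 2
0 2 3 0
1 2 1 3
gen 11: 2 0 0 3
1 0 3 3
0 2 3 0
1 2 1 3
gen 12: 2 0 2 0
1 1 1 2
0 3 0 2
1 2 2 3
gen 13: 2 0 2 0
1 1 1 3
0 3 0 2
1 2 2 3
gen 14: 2 0 2 1
1 1 2 0
0 3 0 3
1 2 2 3
gen 15: 2 0 2 1
1 1 2 1
0 3 0 3
1 2 2 3
gen 16: 2 0 2 1
1 1 2 2
0 3 0 3
1 2 2 3
gen 17: 2 0 2 1
1 1 2 3
0 3 0 3
1 2 2 3
gen 18: 2 0 2 2
1 1 3 1
0 3 1 1
1 2 3 0
gen 19: 2 0 2 2
1 1 3 2
0 3 1 1
1 2 3 0
gen 20: 2 0 2 2
1 1 3 3
0 3 1 1
1 2 3 0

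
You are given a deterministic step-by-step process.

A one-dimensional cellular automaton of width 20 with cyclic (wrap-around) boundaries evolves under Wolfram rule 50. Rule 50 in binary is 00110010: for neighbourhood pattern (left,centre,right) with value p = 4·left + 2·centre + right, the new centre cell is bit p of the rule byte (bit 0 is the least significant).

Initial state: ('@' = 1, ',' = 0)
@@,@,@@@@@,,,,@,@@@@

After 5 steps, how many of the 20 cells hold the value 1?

9

k=0  @@,@,@@@@@,,,,@,@@@@
k=1  ,,@,@,,,,,@,,@,@,,,,
k=2  ,@,@,@,,,@,@@,@,@,,,
k=3  @,@,@,@,@,@,,@,@,@,,
k=4  ,@,@,@,@,@,@@,@,@,@@
k=5  @,@,@,@,@,@,,@,@,@,,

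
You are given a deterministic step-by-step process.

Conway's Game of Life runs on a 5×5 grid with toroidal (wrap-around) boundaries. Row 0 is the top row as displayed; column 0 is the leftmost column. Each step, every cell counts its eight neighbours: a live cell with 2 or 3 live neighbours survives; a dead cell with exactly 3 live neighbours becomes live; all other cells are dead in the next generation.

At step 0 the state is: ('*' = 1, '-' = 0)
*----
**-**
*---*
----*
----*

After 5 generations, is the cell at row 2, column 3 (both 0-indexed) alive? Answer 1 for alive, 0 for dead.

1

t=0: *----
**-**
*---*
----*
----*
t=1: -*-*-
-*-*-
-*---
---**
*---*
t=2: -*-*-
**---
*--**
---**
*-*--
t=3: ----*
-*-*-
-***-
-**--
***--
t=4: ---**
**-**
*--*-
-----
*-**-
t=5: -----
-*---
****-
-***-
--**-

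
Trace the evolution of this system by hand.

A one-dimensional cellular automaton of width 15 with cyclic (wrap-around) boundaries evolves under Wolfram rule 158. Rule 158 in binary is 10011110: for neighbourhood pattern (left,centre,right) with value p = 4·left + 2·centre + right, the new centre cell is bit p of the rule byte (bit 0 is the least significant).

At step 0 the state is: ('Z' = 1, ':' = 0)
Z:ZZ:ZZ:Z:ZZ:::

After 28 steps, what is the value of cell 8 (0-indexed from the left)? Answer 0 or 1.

1

[0] Z:ZZ:ZZ:Z:ZZ:::
[1] Z:Z::Z::Z:Z:Z:Z
[2] ::ZZZZZZZ:Z:Z:Z
[3] ZZZZZZZZ::Z:Z:Z
[4] ZZZZZZZ:ZZZ:Z:Z
[5] ZZZZZZ::ZZ::Z:Z
[6] ZZZZZ:ZZZ:ZZZ:Z
[7] ZZZZ::ZZ::ZZ::Z
[8] ZZZ:ZZZ:ZZZ:ZZZ
[9] ZZ::ZZ::ZZ::ZZZ
[10] Z:ZZZ:ZZZ:ZZZZZ
[11] ::ZZ::ZZ::ZZZZZ
[12] ZZZ:ZZZ:ZZZZZZ:
[13] ZZ::ZZ::ZZZZZ::
[14] Z:ZZZ:ZZZZZZ:ZZ
[15] ::ZZ::ZZZZZ::ZZ
[16] ZZZ:ZZZZZZ:ZZZ:
[17] ZZ::ZZZZZ::ZZ::
[18] Z:ZZZZZZ:ZZZ:ZZ
[19] ::ZZZZZ::ZZ::ZZ
[20] ZZZZZZ:ZZZ:ZZZ:
[21] ZZZZZ::ZZ::ZZ::
[22] ZZZZ:ZZZ:ZZZ:ZZ
[23] ZZZ::ZZ::ZZ::ZZ
[24] ZZ:ZZZ:ZZZ:ZZZZ
[25] Z::ZZ::ZZ::ZZZZ
[26] :ZZZ:ZZZ:ZZZZZZ
[27] :ZZ::ZZ::ZZZZZ:
[28] ZZ:ZZZ:ZZZZZZ:Z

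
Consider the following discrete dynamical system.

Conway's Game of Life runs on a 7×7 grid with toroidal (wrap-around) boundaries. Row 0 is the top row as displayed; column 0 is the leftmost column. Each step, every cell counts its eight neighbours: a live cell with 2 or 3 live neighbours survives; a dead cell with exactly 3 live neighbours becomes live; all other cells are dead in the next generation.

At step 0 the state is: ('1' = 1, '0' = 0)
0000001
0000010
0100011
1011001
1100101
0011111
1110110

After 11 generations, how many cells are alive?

[0] 0000001
0000010
0100011
1011001
1100101
0011111
1110110
[1] 1100101
1000010
0110110
0011100
0000000
0000000
1110000
[2] 0010010
0011000
0110011
0110110
0001000
0100000
0010001
[3] 0110000
0001111
1000011
1100111
0101100
0010000
0110000
[4] 1100110
0111100
0101000
0111000
0101101
0000000
0001000
[5] 1100010
0000010
1000000
0100000
1101100
0011100
0000100
[6] 0000111
1100000
0000000
0110000
1100100
0110010
0110110
[7] 0011101
1000011
1010000
1110000
1001000
0000011
1110000
[8] 0011100
1010110
0010000
1011001
1010000
0010001
1110100
[9] 1000001
0010110
1010110
1011001
1010000
0010001
1000110
[10] 1101000
1000100
1010000
1010110
1010000
1001011
1100010
[11] 0010100
1011001
1000110
1010000
1010000
0010110
0000010

17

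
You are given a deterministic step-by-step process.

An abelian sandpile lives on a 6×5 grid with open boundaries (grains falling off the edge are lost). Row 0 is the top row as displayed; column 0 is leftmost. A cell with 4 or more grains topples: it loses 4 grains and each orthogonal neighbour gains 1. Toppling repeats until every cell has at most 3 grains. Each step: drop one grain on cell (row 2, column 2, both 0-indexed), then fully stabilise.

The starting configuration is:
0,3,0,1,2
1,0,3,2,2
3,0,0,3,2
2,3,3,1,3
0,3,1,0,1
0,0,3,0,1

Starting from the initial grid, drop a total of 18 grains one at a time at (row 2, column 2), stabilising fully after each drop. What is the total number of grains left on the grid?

step 0: 0,3,0,1,2
1,0,3,2,2
3,0,0,3,2
2,3,3,1,3
0,3,1,0,1
0,0,3,0,1
step 1: 0,3,0,1,2
1,0,3,2,2
3,0,1,3,2
2,3,3,1,3
0,3,1,0,1
0,0,3,0,1
step 2: 0,3,0,1,2
1,0,3,2,2
3,0,2,3,2
2,3,3,1,3
0,3,1,0,1
0,0,3,0,1
step 3: 0,3,0,1,2
1,0,3,2,2
3,0,3,3,2
2,3,3,1,3
0,3,1,0,1
0,0,3,0,1
step 4: 0,3,1,2,2
1,1,1,0,3
3,2,3,1,3
3,1,1,3,3
1,0,3,0,1
0,1,3,0,1
step 5: 0,3,1,2,2
1,1,2,0,3
3,3,0,2,3
3,1,2,3,3
1,0,3,0,1
0,1,3,0,1
step 6: 0,3,1,2,2
1,1,2,0,3
3,3,1,2,3
3,1,2,3,3
1,0,3,0,1
0,1,3,0,1
step 7: 0,3,1,2,2
1,1,2,0,3
3,3,2,2,3
3,1,2,3,3
1,0,3,0,1
0,1,3,0,1
step 8: 0,3,1,2,2
1,1,2,0,3
3,3,3,2,3
3,1,2,3,3
1,0,3,0,1
0,1,3,0,1
step 9: 0,3,1,2,2
2,2,3,0,3
1,1,1,3,3
0,3,3,3,3
2,0,3,0,1
0,1,3,0,1
step 10: 0,3,1,2,2
2,2,3,0,3
1,1,2,3,3
0,3,3,3,3
2,0,3,0,1
0,1,3,0,1
step 11: 0,3,1,2,2
2,2,3,0,3
1,1,3,3,3
0,3,3,3,3
2,0,3,0,1
0,1,3,0,1
step 12: 0,3,2,2,3
2,3,0,3,0
1,3,3,2,2
1,0,3,2,1
2,2,1,2,2
0,2,0,1,1
step 13: 1,0,3,2,3
3,1,2,3,0
2,1,2,3,2
1,2,0,3,1
2,2,2,2,2
0,2,0,1,1
step 14: 1,0,3,2,3
3,1,2,3,0
2,1,3,3,2
1,2,0,3,1
2,2,2,2,2
0,2,0,1,1
step 15: 1,1,1,1,0
3,2,1,2,2
2,2,2,2,3
1,2,2,0,2
2,2,2,3,2
0,2,0,1,1
step 16: 1,1,1,1,0
3,2,1,2,2
2,2,3,2,3
1,2,2,0,2
2,2,2,3,2
0,2,0,1,1
step 17: 1,1,1,1,0
3,2,2,2,2
2,3,0,3,3
1,2,3,0,2
2,2,2,3,2
0,2,0,1,1
step 18: 1,1,1,1,0
3,2,2,2,2
2,3,1,3,3
1,2,3,0,2
2,2,2,3,2
0,2,0,1,1

50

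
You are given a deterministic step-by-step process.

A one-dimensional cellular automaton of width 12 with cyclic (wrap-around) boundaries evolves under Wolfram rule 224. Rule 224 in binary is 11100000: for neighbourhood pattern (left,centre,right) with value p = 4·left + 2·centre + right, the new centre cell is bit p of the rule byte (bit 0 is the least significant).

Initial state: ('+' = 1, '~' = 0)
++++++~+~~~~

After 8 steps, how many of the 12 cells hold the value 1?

0

gen 0: ++++++~+~~~~
gen 1: ~++++++~~~~~
gen 2: ~~+++++~~~~~
gen 3: ~~~++++~~~~~
gen 4: ~~~~+++~~~~~
gen 5: ~~~~~++~~~~~
gen 6: ~~~~~~+~~~~~
gen 7: ~~~~~~~~~~~~
gen 8: ~~~~~~~~~~~~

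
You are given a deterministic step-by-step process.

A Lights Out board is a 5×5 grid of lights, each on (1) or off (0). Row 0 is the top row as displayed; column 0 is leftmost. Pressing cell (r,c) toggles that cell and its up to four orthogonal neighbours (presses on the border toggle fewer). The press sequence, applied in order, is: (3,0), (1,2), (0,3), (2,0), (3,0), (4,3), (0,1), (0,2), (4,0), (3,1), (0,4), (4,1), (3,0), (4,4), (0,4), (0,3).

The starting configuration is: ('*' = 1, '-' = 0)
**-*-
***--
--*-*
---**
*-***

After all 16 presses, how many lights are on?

t=0: **-*-
***--
--*-*
---**
*-***
t=1: **-*-
***--
*-*-*
**-**
--***
t=2: ****-
*--*-
*---*
**-**
--***
t=3: **--*
*----
*---*
**-**
--***
t=4: **--*
-----
-*--*
-*-**
--***
t=5: **--*
-----
**--*
*--**
*-***
t=6: **--*
-----
**--*
*---*
*----
t=7: --*-*
-*---
**--*
*---*
*----
t=8: -*-**
-**--
**--*
*---*
*----
t=9: -*-**
-**--
**--*
----*
-*---
t=10: -*-**
-**--
*---*
***-*
-----
t=11: -*---
-**-*
*---*
***-*
-----
t=12: -*---
-**-*
*---*
*-*-*
***--
t=13: -*---
-**-*
----*
-**-*
-**--
t=14: -*---
-**-*
----*
-**--
-****
t=15: -*-**
-**--
----*
-**--
-****
t=16: -**--
-***-
----*
-**--
-****

12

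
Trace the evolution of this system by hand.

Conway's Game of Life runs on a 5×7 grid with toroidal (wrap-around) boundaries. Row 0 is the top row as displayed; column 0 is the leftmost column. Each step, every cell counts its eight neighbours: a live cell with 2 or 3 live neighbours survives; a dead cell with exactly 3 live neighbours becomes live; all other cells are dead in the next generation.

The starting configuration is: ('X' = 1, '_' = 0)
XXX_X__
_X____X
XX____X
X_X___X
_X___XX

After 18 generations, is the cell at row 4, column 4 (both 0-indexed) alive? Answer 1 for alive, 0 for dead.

step 0: XXX_X__
_X____X
XX____X
X_X___X
_X___XX
step 1: __X____
_____XX
__X__X_
__X____
___X_X_
step 2: ____XXX
_____XX
_____XX
__XXX__
__XX___
step 3: ___XX_X
X______
___X__X
__X_XX_
__X____
step 4: ___X___
X__XXXX
___XXXX
__X_XX_
__X____
step 5: __XX_XX
X_X____
X_X____
__X___X
__X_X__
step 6: __X_XXX
X_X____
X_XX__X
__X____
_XX_X_X
step 7: __X_X_X
X_X_X__
X_XX__X
_____XX
XXX_X_X
step 8: __X_X_X
X_X_X__
X_XXX__
____X__
_XX_X__
step 9: X_X_X__
X_X_X_X
__X_XX_
____XX_
_XX_X__
step 10: X_X_X_X
X_X_X_X
_X_____
_XX____
_XX_X__
step 11: __X_X_X
__X___X
___X___
X__X___
_____X_
step 12: ___X__X
__X__X_
__XX___
____X__
___XXXX
step 13: __XX__X
__X_X__
__XXX__
__X____
___X__X
step 14: __X_XX_
_X__XX_
_XX_X__
__X_X__
___X___
step 15: __X__X_
_X_____
_XX_X__
_XX_X__
__X__X_
step 16: _XX____
_X_X___
X______
____XX_
__X_XX_
step 17: _X__X__
XX_____
____X__
___XXXX
_XX_XX_
step 18: ___XXX_
XX_____
X__XX_X
__X___X
XXX___X

0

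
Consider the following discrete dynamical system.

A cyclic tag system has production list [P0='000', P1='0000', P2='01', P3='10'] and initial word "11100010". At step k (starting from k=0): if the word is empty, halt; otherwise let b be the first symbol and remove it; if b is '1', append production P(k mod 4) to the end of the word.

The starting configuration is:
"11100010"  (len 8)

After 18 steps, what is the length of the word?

4

gen 0: "11100010"  (len 8)
gen 1: "1100010000"  (len 10)
gen 2: "1000100000000"  (len 13)
gen 3: "00010000000001"  (len 14)
gen 4: "0010000000001"  (len 13)
gen 5: "010000000001"  (len 12)
gen 6: "10000000001"  (len 11)
gen 7: "000000000101"  (len 12)
gen 8: "00000000101"  (len 11)
gen 9: "0000000101"  (len 10)
gen 10: "000000101"  (len 9)
gen 11: "00000101"  (len 8)
gen 12: "0000101"  (len 7)
gen 13: "000101"  (len 6)
gen 14: "00101"  (len 5)
gen 15: "0101"  (len 4)
gen 16: "101"  (len 3)
gen 17: "01000"  (len 5)
gen 18: "1000"  (len 4)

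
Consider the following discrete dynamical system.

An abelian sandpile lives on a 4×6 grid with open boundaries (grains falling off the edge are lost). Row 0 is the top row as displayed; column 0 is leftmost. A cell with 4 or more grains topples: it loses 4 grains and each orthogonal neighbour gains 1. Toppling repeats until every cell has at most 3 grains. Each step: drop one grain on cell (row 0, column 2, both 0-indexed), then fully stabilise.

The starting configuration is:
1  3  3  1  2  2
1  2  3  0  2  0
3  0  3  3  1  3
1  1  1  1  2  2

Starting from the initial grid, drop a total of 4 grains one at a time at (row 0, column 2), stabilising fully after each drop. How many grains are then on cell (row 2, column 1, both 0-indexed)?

0) 1  3  3  1  2  2
1  2  3  0  2  0
3  0  3  3  1  3
1  1  1  1  2  2
1) 2  1  2  2  2  2
2  0  2  2  2  0
3  2  1  0  2  3
1  1  2  2  2  2
2) 2  1  3  2  2  2
2  0  2  2  2  0
3  2  1  0  2  3
1  1  2  2  2  2
3) 2  2  0  3  2  2
2  0  3  2  2  0
3  2  1  0  2  3
1  1  2  2  2  2
4) 2  2  1  3  2  2
2  0  3  2  2  0
3  2  1  0  2  3
1  1  2  2  2  2

2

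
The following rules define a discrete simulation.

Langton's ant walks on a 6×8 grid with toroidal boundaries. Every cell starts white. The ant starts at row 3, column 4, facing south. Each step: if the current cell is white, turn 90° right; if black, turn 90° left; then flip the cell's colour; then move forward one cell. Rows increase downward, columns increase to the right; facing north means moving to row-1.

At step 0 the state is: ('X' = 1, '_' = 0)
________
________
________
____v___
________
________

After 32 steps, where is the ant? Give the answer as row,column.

[0] ________
________
________
____v___
________
________
[1] ________
________
________
___<X___
________
________
[2] ________
________
___^____
___XX___
________
________
[3] ________
________
___X>___
___XX___
________
________
[4] ________
________
___XX___
___Xv___
________
________
[5] ________
________
___XX___
___X_>__
________
________
[6] ________
________
___XX___
___X_X__
_____v__
________
[7] ________
________
___XX___
___X_X__
____<X__
________
[8] ________
________
___XX___
___X^X__
____XX__
________
[9] ________
________
___XX___
___XX>__
____XX__
________
[10] ________
________
___XX^__
___XX___
____XX__
________
[11] ________
________
___XXX>_
___XX___
____XX__
________
[12] ________
________
___XXXX_
___XX_v_
____XX__
________
[13] ________
________
___XXXX_
___XX<X_
____XX__
________
[14] ________
________
___XX^X_
___XXXX_
____XX__
________
[15] ________
________
___X<_X_
___XXXX_
____XX__
________
[16] ________
________
___X__X_
___XvXX_
____XX__
________
[17] ________
________
___X__X_
___X_>X_
____XX__
________
[18] ________
________
___X_^X_
___X__X_
____XX__
________
[19] ________
________
___X_X>_
___X__X_
____XX__
________
[20] ________
______^_
___X_X__
___X__X_
____XX__
________
[21] ________
______X>
___X_X__
___X__X_
____XX__
________
[22] ________
______XX
___X_X_v
___X__X_
____XX__
________
[23] ________
______XX
___X_X<X
___X__X_
____XX__
________
[24] ________
______^X
___X_XXX
___X__X_
____XX__
________
[25] ________
_____<_X
___X_XXX
___X__X_
____XX__
________
[26] _____^__
_____X_X
___X_XXX
___X__X_
____XX__
________
[27] _____X>_
_____X_X
___X_XXX
___X__X_
____XX__
________
[28] _____XX_
_____XvX
___X_XXX
___X__X_
____XX__
________
[29] _____XX_
_____<XX
___X_XXX
___X__X_
____XX__
________
[30] _____XX_
______XX
___X_vXX
___X__X_
____XX__
________
[31] _____XX_
______XX
___X__>X
___X__X_
____XX__
________
[32] _____XX_
______^X
___X___X
___X__X_
____XX__
________

1,6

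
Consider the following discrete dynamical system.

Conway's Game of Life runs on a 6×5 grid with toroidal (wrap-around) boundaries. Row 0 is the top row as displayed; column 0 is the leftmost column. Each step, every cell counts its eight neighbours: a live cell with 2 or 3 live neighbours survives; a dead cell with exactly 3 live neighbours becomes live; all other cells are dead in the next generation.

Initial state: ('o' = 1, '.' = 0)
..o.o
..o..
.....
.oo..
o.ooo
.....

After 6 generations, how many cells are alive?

4

k=0  ..o.o
..o..
.....
.oo..
o.ooo
.....
k=1  ...o.
...o.
.oo..
ooo.o
o.ooo
ooo..
k=2  .o.oo
...o.
....o
.....
.....
o....
k=3  o.ooo
o.oo.
.....
.....
.....
o...o
k=4  ..o..
o.o..
.....
.....
.....
oo...
k=5  o.o..
.o...
.....
.....
.....
.o...
k=6  o.o..
.o...
.....
.....
.....
.o...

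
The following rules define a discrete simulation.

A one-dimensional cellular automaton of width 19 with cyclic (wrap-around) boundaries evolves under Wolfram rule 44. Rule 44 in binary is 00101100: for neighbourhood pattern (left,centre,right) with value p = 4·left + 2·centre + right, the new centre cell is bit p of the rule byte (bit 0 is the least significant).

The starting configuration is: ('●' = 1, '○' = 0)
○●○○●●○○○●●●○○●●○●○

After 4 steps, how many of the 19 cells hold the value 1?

4

gen 0: ○●○○●●○○○●●●○○●●○●○
gen 1: ○●○○●○○○○●○○○○●○●●○
gen 2: ○●○○●○○○○●○○○○●●●○○
gen 3: ○●○○●○○○○●○○○○●○○○○
gen 4: ○●○○●○○○○●○○○○●○○○○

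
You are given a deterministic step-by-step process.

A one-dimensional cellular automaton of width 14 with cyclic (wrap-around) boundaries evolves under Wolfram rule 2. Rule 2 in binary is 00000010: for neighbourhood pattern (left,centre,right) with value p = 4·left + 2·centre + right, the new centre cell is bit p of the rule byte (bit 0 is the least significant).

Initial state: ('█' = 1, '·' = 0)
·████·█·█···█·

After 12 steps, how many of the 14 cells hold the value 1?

2

t=0: ·████·█·█···█·
t=1: █··········█··
t=2: ··········█··█
t=3: ·········█··█·
t=4: ········█··█··
t=5: ·······█··█···
t=6: ······█··█····
t=7: ·····█··█·····
t=8: ····█··█······
t=9: ···█··█·······
t=10: ··█··█········
t=11: ·█··█·········
t=12: █··█··········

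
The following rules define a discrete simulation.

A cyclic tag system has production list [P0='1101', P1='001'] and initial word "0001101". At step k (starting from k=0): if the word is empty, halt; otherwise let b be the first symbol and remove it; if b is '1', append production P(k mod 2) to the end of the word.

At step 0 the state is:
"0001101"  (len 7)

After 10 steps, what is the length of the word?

0) "0001101"  (len 7)
1) "001101"  (len 6)
2) "01101"  (len 5)
3) "1101"  (len 4)
4) "101001"  (len 6)
5) "010011101"  (len 9)
6) "10011101"  (len 8)
7) "00111011101"  (len 11)
8) "0111011101"  (len 10)
9) "111011101"  (len 9)
10) "11011101001"  (len 11)

11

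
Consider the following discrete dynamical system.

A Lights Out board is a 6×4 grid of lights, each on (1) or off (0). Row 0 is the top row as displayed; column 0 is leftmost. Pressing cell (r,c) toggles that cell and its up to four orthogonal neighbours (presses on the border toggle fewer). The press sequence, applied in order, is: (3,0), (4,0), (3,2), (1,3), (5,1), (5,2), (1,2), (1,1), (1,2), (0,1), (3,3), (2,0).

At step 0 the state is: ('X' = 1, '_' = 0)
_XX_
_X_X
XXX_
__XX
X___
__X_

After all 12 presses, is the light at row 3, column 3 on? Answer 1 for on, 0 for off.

1

[0] _XX_
_X_X
XXX_
__XX
X___
__X_
[1] _XX_
_X_X
_XX_
XXXX
____
__X_
[2] _XX_
_X_X
_XX_
_XXX
XX__
X_X_
[3] _XX_
_X_X
_X__
____
XXX_
X_X_
[4] _XXX
_XX_
_X_X
____
XXX_
X_X_
[5] _XXX
_XX_
_X_X
____
X_X_
_X__
[6] _XXX
_XX_
_X_X
____
X___
__XX
[7] _X_X
___X
_XXX
____
X___
__XX
[8] ___X
XXXX
__XX
____
X___
__XX
[9] __XX
X___
___X
____
X___
__XX
[10] XX_X
XX__
___X
____
X___
__XX
[11] XX_X
XX__
____
__XX
X__X
__XX
[12] XX_X
_X__
XX__
X_XX
X__X
__XX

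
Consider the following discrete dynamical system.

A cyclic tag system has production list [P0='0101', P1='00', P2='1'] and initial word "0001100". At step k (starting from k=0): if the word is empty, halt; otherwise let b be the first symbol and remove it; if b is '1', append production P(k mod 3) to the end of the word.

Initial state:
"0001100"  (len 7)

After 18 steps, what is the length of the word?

k=0  "0001100"  (len 7)
k=1  "001100"  (len 6)
k=2  "01100"  (len 5)
k=3  "1100"  (len 4)
k=4  "1000101"  (len 7)
k=5  "00010100"  (len 8)
k=6  "0010100"  (len 7)
k=7  "010100"  (len 6)
k=8  "10100"  (len 5)
k=9  "01001"  (len 5)
k=10  "1001"  (len 4)
k=11  "00100"  (len 5)
k=12  "0100"  (len 4)
k=13  "100"  (len 3)
k=14  "0000"  (len 4)
k=15  "000"  (len 3)
k=16  "00"  (len 2)
k=17  "0"  (len 1)
k=18  (halted — word empty)

0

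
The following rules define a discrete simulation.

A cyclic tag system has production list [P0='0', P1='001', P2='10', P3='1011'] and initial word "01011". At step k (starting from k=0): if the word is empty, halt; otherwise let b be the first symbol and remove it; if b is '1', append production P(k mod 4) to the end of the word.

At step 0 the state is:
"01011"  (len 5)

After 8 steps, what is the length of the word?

9

gen 0: "01011"  (len 5)
gen 1: "1011"  (len 4)
gen 2: "011001"  (len 6)
gen 3: "11001"  (len 5)
gen 4: "10011011"  (len 8)
gen 5: "00110110"  (len 8)
gen 6: "0110110"  (len 7)
gen 7: "110110"  (len 6)
gen 8: "101101011"  (len 9)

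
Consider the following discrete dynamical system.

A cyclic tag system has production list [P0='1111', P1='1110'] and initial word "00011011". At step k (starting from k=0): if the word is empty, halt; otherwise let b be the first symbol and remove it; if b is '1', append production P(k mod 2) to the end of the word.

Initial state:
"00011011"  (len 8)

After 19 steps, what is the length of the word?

t=0: "00011011"  (len 8)
t=1: "0011011"  (len 7)
t=2: "011011"  (len 6)
t=3: "11011"  (len 5)
t=4: "10111110"  (len 8)
t=5: "01111101111"  (len 11)
t=6: "1111101111"  (len 10)
t=7: "1111011111111"  (len 13)
t=8: "1110111111111110"  (len 16)
t=9: "1101111111111101111"  (len 19)
t=10: "1011111111111011111110"  (len 22)
t=11: "0111111111110111111101111"  (len 25)
t=12: "111111111110111111101111"  (len 24)
t=13: "111111111101111111011111111"  (len 27)
t=14: "111111111011111110111111111110"  (len 30)
t=15: "111111110111111101111111111101111"  (len 33)
t=16: "111111101111111011111111111011111110"  (len 36)
t=17: "111111011111110111111111110111111101111"  (len 39)
t=18: "111110111111101111111111101111111011111110"  (len 42)
t=19: "111101111111011111111111011111110111111101111"  (len 45)

45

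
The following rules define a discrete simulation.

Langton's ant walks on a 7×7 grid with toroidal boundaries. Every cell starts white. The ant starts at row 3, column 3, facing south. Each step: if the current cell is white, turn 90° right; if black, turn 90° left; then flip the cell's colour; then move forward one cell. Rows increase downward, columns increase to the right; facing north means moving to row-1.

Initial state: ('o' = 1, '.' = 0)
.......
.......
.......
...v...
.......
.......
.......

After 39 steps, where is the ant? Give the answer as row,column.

0,3

t=0: .......
.......
.......
...v...
.......
.......
.......
t=1: .......
.......
.......
..<o...
.......
.......
.......
t=2: .......
.......
..^....
..oo...
.......
.......
.......
t=3: .......
.......
..o>...
..oo...
.......
.......
.......
t=4: .......
.......
..oo...
..ov...
.......
.......
.......
t=5: .......
.......
..oo...
..o.>..
.......
.......
.......
t=6: .......
.......
..oo...
..o.o..
....v..
.......
.......
t=7: .......
.......
..oo...
..o.o..
...<o..
.......
.......
t=8: .......
.......
..oo...
..o^o..
...oo..
.......
.......
t=9: .......
.......
..oo...
..oo>..
...oo..
.......
.......
t=10: .......
.......
..oo^..
..oo...
...oo..
.......
.......
t=11: .......
.......
..ooo>.
..oo...
...oo..
.......
.......
t=12: .......
.......
..oooo.
..oo.v.
...oo..
.......
.......
t=13: .......
.......
..oooo.
..oo<o.
...oo..
.......
.......
t=14: .......
.......
..oo^o.
..oooo.
...oo..
.......
.......
t=15: .......
.......
..o<.o.
..oooo.
...oo..
.......
.......
t=16: .......
.......
..o..o.
..ovoo.
...oo..
.......
.......
t=17: .......
.......
..o..o.
..o.>o.
...oo..
.......
.......
t=18: .......
.......
..o.^o.
..o..o.
...oo..
.......
.......
t=19: .......
.......
..o.o>.
..o..o.
...oo..
.......
.......
t=20: .......
.....^.
..o.o..
..o..o.
...oo..
.......
.......
t=21: .......
.....o>
..o.o..
..o..o.
...oo..
.......
.......
t=22: .......
.....oo
..o.o.v
..o..o.
...oo..
.......
.......
t=23: .......
.....oo
..o.o<o
..o..o.
...oo..
.......
.......
t=24: .......
.....^o
..o.ooo
..o..o.
...oo..
.......
.......
t=25: .......
....<.o
..o.ooo
..o..o.
...oo..
.......
.......
t=26: ....^..
....o.o
..o.ooo
..o..o.
...oo..
.......
.......
t=27: ....o>.
....o.o
..o.ooo
..o..o.
...oo..
.......
.......
t=28: ....oo.
....ovo
..o.ooo
..o..o.
...oo..
.......
.......
t=29: ....oo.
....<oo
..o.ooo
..o..o.
...oo..
.......
.......
t=30: ....oo.
.....oo
..o.voo
..o..o.
...oo..
.......
.......
t=31: ....oo.
.....oo
..o..>o
..o..o.
...oo..
.......
.......
t=32: ....oo.
.....^o
..o...o
..o..o.
...oo..
.......
.......
t=33: ....oo.
....<.o
..o...o
..o..o.
...oo..
.......
.......
t=34: ....^o.
....o.o
..o...o
..o..o.
...oo..
.......
.......
t=35: ...<.o.
....o.o
..o...o
..o..o.
...oo..
.......
.......
t=36: ...o.o.
....o.o
..o...o
..o..o.
...oo..
.......
...^...
t=37: ...o.o.
....o.o
..o...o
..o..o.
...oo..
.......
...o>..
t=38: ...ovo.
....o.o
..o...o
..o..o.
...oo..
.......
...oo..
t=39: ...<oo.
....o.o
..o...o
..o..o.
...oo..
.......
...oo..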